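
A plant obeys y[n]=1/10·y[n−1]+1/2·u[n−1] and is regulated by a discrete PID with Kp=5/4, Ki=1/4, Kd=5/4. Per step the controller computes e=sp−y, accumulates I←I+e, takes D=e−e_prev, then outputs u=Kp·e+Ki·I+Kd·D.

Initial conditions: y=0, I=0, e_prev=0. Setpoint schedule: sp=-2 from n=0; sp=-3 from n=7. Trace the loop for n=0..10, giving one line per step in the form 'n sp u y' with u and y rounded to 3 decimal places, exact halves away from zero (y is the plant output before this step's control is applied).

0 -2 -5.500 0.000
1 -2 4.063 -2.750
2 -2 -11.580 1.756
3 -2 13.383 -5.614
4 -2 -27.223 6.130
5 -2 38.028 -12.999
6 -2 -67.593 17.714
7 -3 99.903 -32.025
8 -3 -170.394 46.749
9 -3 265.632 -80.522
10 -3 -438.613 124.764

(exact arithmetic carried between steps; '≈' marks a value shown rounded to 6 d.p. or computed from one; I and e_prev carry over from the previous line; the table rounds u and y to 3 d.p., halves away from zero)
n=0: y=0, sp=-2, e=sp−y=-2; I=-2, D=e−e_prev=-2; u=5/4·(-2)+1/4·(-2)+5/4·(-2)=-5.5; next y=1/10·0+1/2·(-5.5)=-2.75
n=1: y=-2.75, sp=-2, e=sp−y=0.75; I=-1.25, D=e−e_prev=2.75; u=5/4·0.75+1/4·(-1.25)+5/4·2.75=4.0625; next y=1/10·(-2.75)+1/2·4.0625=1.75625
n=2: y=1.75625, sp=-2, e=sp−y=-3.75625; I=-5.00625, D=e−e_prev=-4.50625; u=5/4·(-3.75625)+1/4·(-5.00625)+5/4·(-4.50625)≈-11.579688; next y=1/10·1.75625+1/2·(-11.579688)≈-5.614219
n=3: y≈-5.614219, sp=-2, e=sp−y≈3.614219; I≈-1.392031, D=e−e_prev≈7.370469; u=5/4·3.614219+1/4·(-1.392031)+5/4·7.370469≈13.382852; next y=1/10·(-5.614219)+1/2·13.382852≈6.130004
n=4: y≈6.130004, sp=-2, e=sp−y≈-8.130004; I≈-9.522035, D=e−e_prev≈-11.744223; u=5/4·(-8.130004)+1/4·(-9.522035)+5/4·(-11.744223)≈-27.223292; next y=1/10·6.130004+1/2·(-27.223292)≈-12.998646
n=5: y≈-12.998646, sp=-2, e=sp−y≈10.998646; I≈1.476610, D=e−e_prev≈19.128650; u=5/4·10.998646+1/4·1.476610+5/4·19.128650≈38.028272; next y=1/10·(-12.998646)+1/2·38.028272≈17.714271
n=6: y≈17.714271, sp=-2, e=sp−y≈-19.714271; I≈-18.237661, D=e−e_prev≈-30.712917; u=5/4·(-19.714271)+1/4·(-18.237661)+5/4·(-30.712917)≈-67.593400; next y=1/10·17.714271+1/2·(-67.593400)≈-32.025273
n=7: y≈-32.025273, sp=-3, e=sp−y≈29.025273; I≈10.787612, D=e−e_prev≈48.739544; u=5/4·29.025273+1/4·10.787612+5/4·48.739544≈99.902924; next y=1/10·(-32.025273)+1/2·99.902924≈46.748935
n=8: y≈46.748935, sp=-3, e=sp−y≈-49.748935; I≈-38.961323, D=e−e_prev≈-78.774208; u=5/4·(-49.748935)+1/4·(-38.961323)+5/4·(-78.774208)≈-170.394259; next y=1/10·46.748935+1/2·(-170.394259)≈-80.522236
n=9: y≈-80.522236, sp=-3, e=sp−y≈77.522236; I≈38.560913, D=e−e_prev≈127.271171; u=5/4·77.522236+1/4·38.560913+5/4·127.271171≈265.631987; next y=1/10·(-80.522236)+1/2·265.631987≈124.763770
n=10: y≈124.763770, sp=-3, e=sp−y≈-127.763770; I≈-89.202857, D=e−e_prev≈-205.286006; u=5/4·(-127.763770)+1/4·(-89.202857)+5/4·(-205.286006)≈-438.612934; next y=1/10·124.763770+1/2·(-438.612934)≈-206.830090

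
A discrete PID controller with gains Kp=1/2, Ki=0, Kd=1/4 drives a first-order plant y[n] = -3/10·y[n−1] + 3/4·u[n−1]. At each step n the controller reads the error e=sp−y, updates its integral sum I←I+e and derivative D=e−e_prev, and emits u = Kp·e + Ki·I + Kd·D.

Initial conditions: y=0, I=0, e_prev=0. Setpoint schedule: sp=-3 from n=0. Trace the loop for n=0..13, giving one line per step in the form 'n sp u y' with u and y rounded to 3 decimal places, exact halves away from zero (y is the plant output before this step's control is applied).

0 -3 -2.250 0.000
1 -3 -0.234 -1.688
2 -3 -2.170 0.330
3 -3 -0.123 -1.726
4 -3 -2.251 0.426
5 -3 -0.031 -1.816
6 -3 -2.345 0.521
7 -3 0.067 -1.915
8 -3 -2.447 0.625
9 -3 0.173 -2.023
10 -3 -2.558 0.737
11 -3 0.289 -2.140
12 -3 -2.679 0.859
13 -3 0.415 -2.267

(exact arithmetic carried between steps; '≈' marks a value shown rounded to 6 d.p. or computed from one; I and e_prev carry over from the previous line; the table rounds u and y to 3 d.p., halves away from zero)
n=0: y=0, sp=-3, e=sp−y=-3; I=-3, D=e−e_prev=-3; u=1/2·(-3)+0·(-3)+1/4·(-3)=-2.25; next y=-3/10·0+3/4·(-2.25)=-1.6875
n=1: y=-1.6875, sp=-3, e=sp−y=-1.3125; I=-4.3125, D=e−e_prev=1.6875; u=1/2·(-1.3125)+0·(-4.3125)+1/4·1.6875=-0.234375; next y=-3/10·(-1.6875)+3/4·(-0.234375)≈0.330469
n=2: y≈0.330469, sp=-3, e=sp−y≈-3.330469; I≈-7.642969, D=e−e_prev≈-2.017969; u=1/2·(-3.330469)+0·(-7.642969)+1/4·(-2.017969)≈-2.169727; next y=-3/10·0.330469+3/4·(-2.169727)≈-1.726436
n=3: y≈-1.726436, sp=-3, e=sp−y≈-1.273564; I≈-8.916533, D=e−e_prev≈2.056904; u=1/2·(-1.273564)+0·(-8.916533)+1/4·2.056904≈-0.122556; next y=-3/10·(-1.726436)+3/4·(-0.122556)≈0.426014
n=4: y≈0.426014, sp=-3, e=sp−y≈-3.426014; I≈-12.342547, D=e−e_prev≈-2.152449; u=1/2·(-3.426014)+0·(-12.342547)+1/4·(-2.152449)≈-2.251119; next y=-3/10·0.426014+3/4·(-2.251119)≈-1.816143
n=5: y≈-1.816143, sp=-3, e=sp−y≈-1.183857; I≈-13.526403, D=e−e_prev≈2.242157; u=1/2·(-1.183857)+0·(-13.526403)+1/4·2.242157≈-0.031389; next y=-3/10·(-1.816143)+3/4·(-0.031389)≈0.521301
n=6: y≈0.521301, sp=-3, e=sp−y≈-3.521301; I≈-17.047705, D=e−e_prev≈-2.337445; u=1/2·(-3.521301)+0·(-17.047705)+1/4·(-2.337445)≈-2.345012; next y=-3/10·0.521301+3/4·(-2.345012)≈-1.915149
n=7: y≈-1.915149, sp=-3, e=sp−y≈-1.084851; I≈-18.132555, D=e−e_prev≈2.436450; u=1/2·(-1.084851)+0·(-18.132555)+1/4·2.436450≈0.066687; next y=-3/10·(-1.915149)+3/4·0.066687≈0.624560
n=8: y≈0.624560, sp=-3, e=sp−y≈-3.624560; I≈-21.757116, D=e−e_prev≈-2.539709; u=1/2·(-3.624560)+0·(-21.757116)+1/4·(-2.539709)≈-2.447207; next y=-3/10·0.624560+3/4·(-2.447207)≈-2.022774
n=9: y≈-2.022774, sp=-3, e=sp−y≈-0.977226; I≈-22.734342, D=e−e_prev≈2.647334; u=1/2·(-0.977226)+0·(-22.734342)+1/4·2.647334≈0.173220; next y=-3/10·(-2.022774)+3/4·0.173220≈0.736747
n=10: y≈0.736747, sp=-3, e=sp−y≈-3.736747; I≈-26.471089, D=e−e_prev≈-2.759521; u=1/2·(-3.736747)+0·(-26.471089)+1/4·(-2.759521)≈-2.558254; next y=-3/10·0.736747+3/4·(-2.558254)≈-2.139715
n=11: y≈-2.139715, sp=-3, e=sp−y≈-0.860285; I≈-27.331375, D=e−e_prev≈2.876462; u=1/2·(-0.860285)+0·(-27.331375)+1/4·2.876462≈0.288973; next y=-3/10·(-2.139715)+3/4·0.288973≈0.858644
n=12: y≈0.858644, sp=-3, e=sp−y≈-3.858644; I≈-31.190019, D=e−e_prev≈-2.998358; u=1/2·(-3.858644)+0·(-31.190019)+1/4·(-2.998358)≈-2.678912; next y=-3/10·0.858644+3/4·(-2.678912)≈-2.266777
n=13: y≈-2.266777, sp=-3, e=sp−y≈-0.733223; I≈-31.923242, D=e−e_prev≈3.125421; u=1/2·(-0.733223)+0·(-31.923242)+1/4·3.125421≈0.414744; next y=-3/10·(-2.266777)+3/4·0.414744≈0.991091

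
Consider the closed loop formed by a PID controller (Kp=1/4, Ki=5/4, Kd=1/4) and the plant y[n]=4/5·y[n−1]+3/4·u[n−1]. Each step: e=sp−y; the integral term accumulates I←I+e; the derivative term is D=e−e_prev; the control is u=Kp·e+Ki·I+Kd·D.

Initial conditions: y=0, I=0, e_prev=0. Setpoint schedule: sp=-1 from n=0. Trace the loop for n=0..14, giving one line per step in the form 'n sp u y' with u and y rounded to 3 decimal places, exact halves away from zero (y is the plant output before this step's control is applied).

(exact arithmetic carried between steps; '≈' marks a value shown rounded to 6 d.p. or computed from one; I and e_prev carry over from the previous line; the table rounds u and y to 3 d.p., halves away from zero)
n=0: y=0, sp=-1, e=sp−y=-1; I=-1, D=e−e_prev=-1; u=1/4·(-1)+5/4·(-1)+1/4·(-1)=-1.75; next y=4/5·0+3/4·(-1.75)=-1.3125
n=1: y=-1.3125, sp=-1, e=sp−y=0.3125; I=-0.6875, D=e−e_prev=1.3125; u=1/4·0.3125+5/4·(-0.6875)+1/4·1.3125=-0.453125; next y=4/5·(-1.3125)+3/4·(-0.453125)≈-1.389844
n=2: y≈-1.389844, sp=-1, e=sp−y≈0.389844; I≈-0.297656, D=e−e_prev≈0.077344; u=1/4·0.389844+5/4·(-0.297656)+1/4·0.077344≈-0.255273; next y=4/5·(-1.389844)+3/4·(-0.255273)≈-1.303330
n=3: y≈-1.303330, sp=-1, e=sp−y≈0.303330; I≈0.005674, D=e−e_prev≈-0.086514; u=1/4·0.303330+5/4·0.005674+1/4·(-0.086514)≈0.061296; next y=4/5·(-1.303330)+3/4·0.061296≈-0.996692
n=4: y≈-0.996692, sp=-1, e=sp−y≈-0.003308; I≈0.002366, D=e−e_prev≈-0.306638; u=1/4·(-0.003308)+5/4·0.002366+1/4·(-0.306638)≈-0.074530; next y=4/5·(-0.996692)+3/4·(-0.074530)≈-0.853251
n=5: y≈-0.853251, sp=-1, e=sp−y≈-0.146749; I≈-0.144384, D=e−e_prev≈-0.143441; u=1/4·(-0.146749)+5/4·(-0.144384)+1/4·(-0.143441)≈-0.253027; next y=4/5·(-0.853251)+3/4·(-0.253027)≈-0.872371
n=6: y≈-0.872371, sp=-1, e=sp−y≈-0.127629; I≈-0.272013, D=e−e_prev≈0.019120; u=1/4·(-0.127629)+5/4·(-0.272013)+1/4·0.019120≈-0.367143; next y=4/5·(-0.872371)+3/4·(-0.367143)≈-0.973254
n=7: y≈-0.973254, sp=-1, e=sp−y≈-0.026746; I≈-0.298759, D=e−e_prev≈0.100883; u=1/4·(-0.026746)+5/4·(-0.298759)+1/4·0.100883≈-0.354914; next y=4/5·(-0.973254)+3/4·(-0.354914)≈-1.044789
n=8: y≈-1.044789, sp=-1, e=sp−y≈0.044789; I≈-0.253970, D=e−e_prev≈0.071535; u=1/4·0.044789+5/4·(-0.253970)+1/4·0.071535≈-0.288381; next y=4/5·(-1.044789)+3/4·(-0.288381)≈-1.052117
n=9: y≈-1.052117, sp=-1, e=sp−y≈0.052117; I≈-0.201853, D=e−e_prev≈0.007328; u=1/4·0.052117+5/4·(-0.201853)+1/4·0.007328≈-0.237455; next y=4/5·(-1.052117)+3/4·(-0.237455)≈-1.019785
n=10: y≈-1.019785, sp=-1, e=sp−y≈0.019785; I≈-0.182068, D=e−e_prev≈-0.032333; u=1/4·0.019785+5/4·(-0.182068)+1/4·(-0.032333)≈-0.230722; next y=4/5·(-1.019785)+3/4·(-0.230722)≈-0.988869
n=11: y≈-0.988869, sp=-1, e=sp−y≈-0.011131; I≈-0.193199, D=e−e_prev≈-0.030915; u=1/4·(-0.011131)+5/4·(-0.193199)+1/4·(-0.030915)≈-0.252010; next y=4/5·(-0.988869)+3/4·(-0.252010)≈-0.980103
n=12: y≈-0.980103, sp=-1, e=sp−y≈-0.019897; I≈-0.213096, D=e−e_prev≈-0.008766; u=1/4·(-0.019897)+5/4·(-0.213096)+1/4·(-0.008766)≈-0.273536; next y=4/5·(-0.980103)+3/4·(-0.273536)≈-0.989234
n=13: y≈-0.989234, sp=-1, e=sp−y≈-0.010766; I≈-0.223862, D=e−e_prev≈0.009131; u=1/4·(-0.010766)+5/4·(-0.223862)+1/4·0.009131≈-0.280236; next y=4/5·(-0.989234)+3/4·(-0.280236)≈-1.001564
n=14: y≈-1.001564, sp=-1, e=sp−y≈0.001564; I≈-0.222298, D=e−e_prev≈0.012330; u=1/4·0.001564+5/4·(-0.222298)+1/4·0.012330≈-0.274398; next y=4/5·(-1.001564)+3/4·(-0.274398)≈-1.007050

0 -1 -1.750 0.000
1 -1 -0.453 -1.313
2 -1 -0.255 -1.390
3 -1 0.061 -1.303
4 -1 -0.075 -0.997
5 -1 -0.253 -0.853
6 -1 -0.367 -0.872
7 -1 -0.355 -0.973
8 -1 -0.288 -1.045
9 -1 -0.237 -1.052
10 -1 -0.231 -1.020
11 -1 -0.252 -0.989
12 -1 -0.274 -0.980
13 -1 -0.280 -0.989
14 -1 -0.274 -1.002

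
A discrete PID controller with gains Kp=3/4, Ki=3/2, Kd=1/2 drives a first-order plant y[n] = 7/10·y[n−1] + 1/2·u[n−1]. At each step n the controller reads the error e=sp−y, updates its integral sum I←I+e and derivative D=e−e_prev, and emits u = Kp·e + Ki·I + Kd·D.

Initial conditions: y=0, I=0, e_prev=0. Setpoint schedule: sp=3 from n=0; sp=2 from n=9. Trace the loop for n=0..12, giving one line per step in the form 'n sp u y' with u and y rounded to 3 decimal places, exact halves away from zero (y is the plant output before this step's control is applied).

(exact arithmetic carried between steps; '≈' marks a value shown rounded to 6 d.p. or computed from one; I and e_prev carry over from the previous line; the table rounds u and y to 3 d.p., halves away from zero)
n=0: y=0, sp=3, e=sp−y=3; I=3, D=e−e_prev=3; u=3/4·3+3/2·3+1/2·3=8.25; next y=7/10·0+1/2·8.25=4.125
n=1: y=4.125, sp=3, e=sp−y=-1.125; I=1.875, D=e−e_prev=-4.125; u=3/4·(-1.125)+3/2·1.875+1/2·(-4.125)=-0.09375; next y=7/10·4.125+1/2·(-0.09375)=2.840625
n=2: y=2.840625, sp=3, e=sp−y=0.159375; I=2.034375, D=e−e_prev=1.284375; u=3/4·0.159375+3/2·2.034375+1/2·1.284375≈3.813281; next y=7/10·2.840625+1/2·3.813281≈3.895078
n=3: y≈3.895078, sp=3, e=sp−y≈-0.895078; I≈1.139297, D=e−e_prev≈-1.054453; u=3/4·(-0.895078)+3/2·1.139297+1/2·(-1.054453)≈0.510410; next y=7/10·3.895078+1/2·0.510410≈2.981760
n=4: y≈2.981760, sp=3, e=sp−y≈0.018240; I≈1.157537, D=e−e_prev≈0.913318; u=3/4·0.018240+3/2·1.157537+1/2·0.913318≈2.206645; next y=7/10·2.981760+1/2·2.206645≈3.190554
n=5: y≈3.190554, sp=3, e=sp−y≈-0.190554; I≈0.966983, D=e−e_prev≈-0.208795; u=3/4·(-0.190554)+3/2·0.966983+1/2·(-0.208795)≈1.203161; next y=7/10·3.190554+1/2·1.203161≈2.834969
n=6: y≈2.834969, sp=3, e=sp−y≈0.165031; I≈1.132014, D=e−e_prev≈0.355586; u=3/4·0.165031+3/2·1.132014+1/2·0.355586≈1.999588; next y=7/10·2.834969+1/2·1.999588≈2.984272
n=7: y≈2.984272, sp=3, e=sp−y≈0.015728; I≈1.147742, D=e−e_prev≈-0.149303; u=3/4·0.015728+3/2·1.147742+1/2·(-0.149303)≈1.658758; next y=7/10·2.984272+1/2·1.658758≈2.918369
n=8: y≈2.918369, sp=3, e=sp−y≈0.081631; I≈1.229373, D=e−e_prev≈0.065903; u=3/4·0.081631+3/2·1.229373+1/2·0.065903≈1.938234; next y=7/10·2.918369+1/2·1.938234≈3.011975
n=9: y≈3.011975, sp=2, e=sp−y≈-1.011975; I≈0.217398, D=e−e_prev≈-1.093606; u=3/4·(-1.011975)+3/2·0.217398+1/2·(-1.093606)≈-0.979688; next y=7/10·3.011975+1/2·(-0.979688)≈1.618539
n=10: y≈1.618539, sp=2, e=sp−y≈0.381461; I≈0.598859, D=e−e_prev≈1.393437; u=3/4·0.381461+3/2·0.598859+1/2·1.393437≈1.881103; next y=7/10·1.618539+1/2·1.881103≈2.073528
n=11: y≈2.073528, sp=2, e=sp−y≈-0.073528; I≈0.525330, D=e−e_prev≈-0.454990; u=3/4·(-0.073528)+3/2·0.525330+1/2·(-0.454990)≈0.505354; next y=7/10·2.073528+1/2·0.505354≈1.704147
n=12: y≈1.704147, sp=2, e=sp−y≈0.295853; I≈0.821183, D=e−e_prev≈0.369381; u=3/4·0.295853+3/2·0.821183+1/2·0.369381≈1.638355; next y=7/10·1.704147+1/2·1.638355≈2.012081

0 3 8.250 0.000
1 3 -0.094 4.125
2 3 3.813 2.841
3 3 0.510 3.895
4 3 2.207 2.982
5 3 1.203 3.191
6 3 2.000 2.835
7 3 1.659 2.984
8 3 1.938 2.918
9 2 -0.980 3.012
10 2 1.881 1.619
11 2 0.505 2.074
12 2 1.638 1.704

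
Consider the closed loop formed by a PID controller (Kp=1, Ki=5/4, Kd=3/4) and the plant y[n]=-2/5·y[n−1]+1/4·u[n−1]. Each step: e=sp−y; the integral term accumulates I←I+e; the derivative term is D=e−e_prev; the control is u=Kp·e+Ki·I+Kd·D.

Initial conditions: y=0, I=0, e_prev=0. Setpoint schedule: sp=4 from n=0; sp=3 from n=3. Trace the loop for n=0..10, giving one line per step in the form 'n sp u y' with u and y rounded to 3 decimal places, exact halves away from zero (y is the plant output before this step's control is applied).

(exact arithmetic carried between steps; '≈' marks a value shown rounded to 6 d.p. or computed from one; I and e_prev carry over from the previous line; the table rounds u and y to 3 d.p., halves away from zero)
n=0: y=0, sp=4, e=sp−y=4; I=4, D=e−e_prev=4; u=1·4+5/4·4+3/4·4=12; next y=-2/5·0+1/4·12=3
n=1: y=3, sp=4, e=sp−y=1; I=5, D=e−e_prev=-3; u=1·1+5/4·5+3/4·(-3)=5; next y=-2/5·3+1/4·5=0.05
n=2: y=0.05, sp=4, e=sp−y=3.95; I=8.95, D=e−e_prev=2.95; u=1·3.95+5/4·8.95+3/4·2.95=17.35; next y=-2/5·0.05+1/4·17.35=4.3175
n=3: y=4.3175, sp=3, e=sp−y=-1.3175; I=7.6325, D=e−e_prev=-5.2675; u=1·(-1.3175)+5/4·7.6325+3/4·(-5.2675)=4.2725; next y=-2/5·4.3175+1/4·4.2725=-0.658875
n=4: y=-0.658875, sp=3, e=sp−y=3.658875; I=11.291375, D=e−e_prev=4.976375; u=1·3.658875+5/4·11.291375+3/4·4.976375=21.505375; next y=-2/5·(-0.658875)+1/4·21.505375≈5.639894
n=5: y≈5.639894, sp=3, e=sp−y≈-2.639894; I≈8.651481, D=e−e_prev≈-6.298769; u=1·(-2.639894)+5/4·8.651481+3/4·(-6.298769)≈3.450381; next y=-2/5·5.639894+1/4·3.450381≈-1.393362
n=6: y≈-1.393362, sp=3, e=sp−y≈4.393362; I≈13.044843, D=e−e_prev≈7.033256; u=1·4.393362+5/4·13.044843+3/4·7.033256≈25.974358; next y=-2/5·(-1.393362)+1/4·25.974358≈7.050934
n=7: y≈7.050934, sp=3, e=sp−y≈-4.050934; I≈8.993909, D=e−e_prev≈-8.444297; u=1·(-4.050934)+5/4·8.993909+3/4·(-8.444297)≈0.858229; next y=-2/5·7.050934+1/4·0.858229≈-2.605816
n=8: y≈-2.605816, sp=3, e=sp−y≈5.605816; I≈14.599725, D=e−e_prev≈9.656751; u=1·5.605816+5/4·14.599725+3/4·9.656751≈31.098037; next y=-2/5·(-2.605816)+1/4·31.098037≈8.816836
n=9: y≈8.816836, sp=3, e=sp−y≈-5.816836; I≈8.782890, D=e−e_prev≈-11.422652; u=1·(-5.816836)+5/4·8.782890+3/4·(-11.422652)≈-3.405213; next y=-2/5·8.816836+1/4·(-3.405213)≈-4.378037
n=10: y≈-4.378037, sp=3, e=sp−y≈7.378037; I≈16.160927, D=e−e_prev≈13.194873; u=1·7.378037+5/4·16.160927+3/4·13.194873≈37.475351; next y=-2/5·(-4.378037)+1/4·37.475351≈11.120053

0 4 12.000 0.000
1 4 5.000 3.000
2 4 17.350 0.050
3 3 4.273 4.318
4 3 21.505 -0.659
5 3 3.450 5.640
6 3 25.974 -1.393
7 3 0.858 7.051
8 3 31.098 -2.606
9 3 -3.405 8.817
10 3 37.475 -4.378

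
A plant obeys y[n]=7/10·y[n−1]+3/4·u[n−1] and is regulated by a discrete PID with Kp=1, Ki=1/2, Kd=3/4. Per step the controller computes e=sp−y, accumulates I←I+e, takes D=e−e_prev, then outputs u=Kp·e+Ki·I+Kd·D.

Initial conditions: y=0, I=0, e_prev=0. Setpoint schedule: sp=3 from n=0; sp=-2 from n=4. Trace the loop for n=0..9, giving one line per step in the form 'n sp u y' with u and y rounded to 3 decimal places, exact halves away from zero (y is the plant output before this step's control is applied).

(exact arithmetic carried between steps; '≈' marks a value shown rounded to 6 d.p. or computed from one; I and e_prev carry over from the previous line; the table rounds u and y to 3 d.p., halves away from zero)
n=0: y=0, sp=3, e=sp−y=3; I=3, D=e−e_prev=3; u=1·3+1/2·3+3/4·3=6.75; next y=7/10·0+3/4·6.75=5.0625
n=1: y=5.0625, sp=3, e=sp−y=-2.0625; I=0.9375, D=e−e_prev=-5.0625; u=1·(-2.0625)+1/2·0.9375+3/4·(-5.0625)=-5.390625; next y=7/10·5.0625+3/4·(-5.390625)≈-0.499219
n=2: y≈-0.499219, sp=3, e=sp−y≈3.499219; I≈4.436719, D=e−e_prev≈5.561719; u=1·3.499219+1/2·4.436719+3/4·5.561719≈9.888867; next y=7/10·(-0.499219)+3/4·9.888867≈7.067197
n=3: y≈7.067197, sp=3, e=sp−y≈-4.067197; I≈0.369521, D=e−e_prev≈-7.566416; u=1·(-4.067197)+1/2·0.369521+3/4·(-7.566416)≈-9.557249; next y=7/10·7.067197+3/4·(-9.557249)≈-2.220898
n=4: y≈-2.220898, sp=-2, e=sp−y≈0.220898; I≈0.590420, D=e−e_prev≈4.288096; u=1·0.220898+1/2·0.590420+3/4·4.288096≈3.732180; next y=7/10·(-2.220898)+3/4·3.732180≈1.244506
n=5: y≈1.244506, sp=-2, e=sp−y≈-3.244506; I≈-2.654086, D=e−e_prev≈-3.465404; u=1·(-3.244506)+1/2·(-2.654086)+3/4·(-3.465404)≈-7.170603; next y=7/10·1.244506+3/4·(-7.170603)≈-4.506798
n=6: y≈-4.506798, sp=-2, e=sp−y≈2.506798; I≈-0.147289, D=e−e_prev≈5.751304; u=1·2.506798+1/2·(-0.147289)+3/4·5.751304≈6.746631; next y=7/10·(-4.506798)+3/4·6.746631≈1.905215
n=7: y≈1.905215, sp=-2, e=sp−y≈-3.905215; I≈-4.052504, D=e−e_prev≈-6.412013; u=1·(-3.905215)+1/2·(-4.052504)+3/4·(-6.412013)≈-10.740476; next y=7/10·1.905215+3/4·(-10.740476)≈-6.721707
n=8: y≈-6.721707, sp=-2, e=sp−y≈4.721707; I≈0.669203, D=e−e_prev≈8.626922; u=1·4.721707+1/2·0.669203+3/4·8.626922≈11.526500; next y=7/10·(-6.721707)+3/4·11.526500≈3.939680
n=9: y≈3.939680, sp=-2, e=sp−y≈-5.939680; I≈-5.270477, D=e−e_prev≈-10.661387; u=1·(-5.939680)+1/2·(-5.270477)+3/4·(-10.661387)≈-16.570958; next y=7/10·3.939680+3/4·(-16.570958)≈-9.670443

0 3 6.750 0.000
1 3 -5.391 5.063
2 3 9.889 -0.499
3 3 -9.557 7.067
4 -2 3.732 -2.221
5 -2 -7.171 1.245
6 -2 6.747 -4.507
7 -2 -10.740 1.905
8 -2 11.526 -6.722
9 -2 -16.571 3.940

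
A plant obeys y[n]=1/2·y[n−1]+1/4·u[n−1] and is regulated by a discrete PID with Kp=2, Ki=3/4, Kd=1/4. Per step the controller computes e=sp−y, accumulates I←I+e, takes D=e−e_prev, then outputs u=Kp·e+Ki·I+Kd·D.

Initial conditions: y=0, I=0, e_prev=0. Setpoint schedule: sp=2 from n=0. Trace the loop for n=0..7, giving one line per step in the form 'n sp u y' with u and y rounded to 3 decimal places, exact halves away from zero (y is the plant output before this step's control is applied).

(exact arithmetic carried between steps; '≈' marks a value shown rounded to 6 d.p. or computed from one; I and e_prev carry over from the previous line; the table rounds u and y to 3 d.p., halves away from zero)
n=0: y=0, sp=2, e=sp−y=2; I=2, D=e−e_prev=2; u=2·2+3/4·2+1/4·2=6; next y=1/2·0+1/4·6=1.5
n=1: y=1.5, sp=2, e=sp−y=0.5; I=2.5, D=e−e_prev=-1.5; u=2·0.5+3/4·2.5+1/4·(-1.5)=2.5; next y=1/2·1.5+1/4·2.5=1.375
n=2: y=1.375, sp=2, e=sp−y=0.625; I=3.125, D=e−e_prev=0.125; u=2·0.625+3/4·3.125+1/4·0.125=3.625; next y=1/2·1.375+1/4·3.625=1.59375
n=3: y=1.59375, sp=2, e=sp−y=0.40625; I=3.53125, D=e−e_prev=-0.21875; u=2·0.40625+3/4·3.53125+1/4·(-0.21875)=3.40625; next y=1/2·1.59375+1/4·3.40625≈1.648438
n=4: y≈1.648438, sp=2, e=sp−y≈0.351563; I≈3.882813, D=e−e_prev≈-0.054688; u=2·0.351563+3/4·3.882813+1/4·(-0.054688)≈3.601563; next y=1/2·1.648438+1/4·3.601563≈1.724609
n=5: y≈1.724609, sp=2, e=sp−y≈0.275391; I≈4.158203, D=e−e_prev≈-0.076172; u=2·0.275391+3/4·4.158203+1/4·(-0.076172)≈3.650391; next y=1/2·1.724609+1/4·3.650391≈1.774902
n=6: y≈1.774902, sp=2, e=sp−y≈0.225098; I≈4.383301, D=e−e_prev≈-0.050293; u=2·0.225098+3/4·4.383301+1/4·(-0.050293)≈3.725098; next y=1/2·1.774902+1/4·3.725098≈1.818726
n=7: y≈1.818726, sp=2, e=sp−y≈0.181274; I≈4.564575, D=e−e_prev≈-0.043823; u=2·0.181274+3/4·4.564575+1/4·(-0.043823)≈3.775024; next y=1/2·1.818726+1/4·3.775024≈1.853119

0 2 6.000 0.000
1 2 2.500 1.500
2 2 3.625 1.375
3 2 3.406 1.594
4 2 3.602 1.648
5 2 3.650 1.725
6 2 3.725 1.775
7 2 3.775 1.819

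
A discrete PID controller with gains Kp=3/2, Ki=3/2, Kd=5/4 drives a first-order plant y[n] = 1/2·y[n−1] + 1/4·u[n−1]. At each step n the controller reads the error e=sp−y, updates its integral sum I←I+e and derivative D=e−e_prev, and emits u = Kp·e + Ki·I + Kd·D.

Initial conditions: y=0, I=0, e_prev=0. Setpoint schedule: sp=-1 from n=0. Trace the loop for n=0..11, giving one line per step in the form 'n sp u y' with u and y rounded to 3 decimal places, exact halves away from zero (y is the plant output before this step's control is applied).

0 -1 -4.250 0.000
1 -1 0.016 -1.063
2 -1 -3.493 -0.527
3 -1 -0.942 -1.137
4 -1 -2.914 -0.804
5 -1 -1.404 -1.130
6 -1 -2.527 -0.916
7 -1 -1.647 -1.090
8 -1 -2.295 -0.957
9 -1 -1.788 -1.052
10 -1 -2.165 -0.973
11 -1 -1.874 -1.028

(exact arithmetic carried between steps; '≈' marks a value shown rounded to 6 d.p. or computed from one; I and e_prev carry over from the previous line; the table rounds u and y to 3 d.p., halves away from zero)
n=0: y=0, sp=-1, e=sp−y=-1; I=-1, D=e−e_prev=-1; u=3/2·(-1)+3/2·(-1)+5/4·(-1)=-4.25; next y=1/2·0+1/4·(-4.25)=-1.0625
n=1: y=-1.0625, sp=-1, e=sp−y=0.0625; I=-0.9375, D=e−e_prev=1.0625; u=3/2·0.0625+3/2·(-0.9375)+5/4·1.0625=0.015625; next y=1/2·(-1.0625)+1/4·0.015625≈-0.527344
n=2: y≈-0.527344, sp=-1, e=sp−y≈-0.472656; I≈-1.410156, D=e−e_prev≈-0.535156; u=3/2·(-0.472656)+3/2·(-1.410156)+5/4·(-0.535156)≈-3.493164; next y=1/2·(-0.527344)+1/4·(-3.493164)≈-1.136963
n=3: y≈-1.136963, sp=-1, e=sp−y≈0.136963; I≈-1.273193, D=e−e_prev≈0.609619; u=3/2·0.136963+3/2·(-1.273193)+5/4·0.609619≈-0.942322; next y=1/2·(-1.136963)+1/4·(-0.942322)≈-0.804062
n=4: y≈-0.804062, sp=-1, e=sp−y≈-0.195938; I≈-1.469131, D=e−e_prev≈-0.332901; u=3/2·(-0.195938)+3/2·(-1.469131)+5/4·(-0.332901)≈-2.913731; next y=1/2·(-0.804062)+1/4·(-2.913731)≈-1.130464
n=5: y≈-1.130464, sp=-1, e=sp−y≈0.130464; I≈-1.338668, D=e−e_prev≈0.326402; u=3/2·0.130464+3/2·(-1.338668)+5/4·0.326402≈-1.404304; next y=1/2·(-1.130464)+1/4·(-1.404304)≈-0.916308
n=6: y≈-0.916308, sp=-1, e=sp−y≈-0.083692; I≈-1.422360, D=e−e_prev≈-0.214156; u=3/2·(-0.083692)+3/2·(-1.422360)+5/4·(-0.214156)≈-2.526773; next y=1/2·(-0.916308)+1/4·(-2.526773)≈-1.089847
n=7: y≈-1.089847, sp=-1, e=sp−y≈0.089847; I≈-1.332513, D=e−e_prev≈0.173539; u=3/2·0.089847+3/2·(-1.332513)+5/4·0.173539≈-1.647074; next y=1/2·(-1.089847)+1/4·(-1.647074)≈-0.956692
n=8: y≈-0.956692, sp=-1, e=sp−y≈-0.043308; I≈-1.375821, D=e−e_prev≈-0.133155; u=3/2·(-0.043308)+3/2·(-1.375821)+5/4·(-0.133155)≈-2.295136; next y=1/2·(-0.956692)+1/4·(-2.295136)≈-1.052130
n=9: y≈-1.052130, sp=-1, e=sp−y≈0.052130; I≈-1.323690, D=e−e_prev≈0.095438; u=3/2·0.052130+3/2·(-1.323690)+5/4·0.095438≈-1.788043; next y=1/2·(-1.052130)+1/4·(-1.788043)≈-0.973076
n=10: y≈-0.973076, sp=-1, e=sp−y≈-0.026924; I≈-1.350615, D=e−e_prev≈-0.079054; u=3/2·(-0.026924)+3/2·(-1.350615)+5/4·(-0.079054)≈-2.165126; next y=1/2·(-0.973076)+1/4·(-2.165126)≈-1.027819
n=11: y≈-1.027819, sp=-1, e=sp−y≈0.027819; I≈-1.322795, D=e−e_prev≈0.054744; u=3/2·0.027819+3/2·(-1.322795)+5/4·0.054744≈-1.874034; next y=1/2·(-1.027819)+1/4·(-1.874034)≈-0.982418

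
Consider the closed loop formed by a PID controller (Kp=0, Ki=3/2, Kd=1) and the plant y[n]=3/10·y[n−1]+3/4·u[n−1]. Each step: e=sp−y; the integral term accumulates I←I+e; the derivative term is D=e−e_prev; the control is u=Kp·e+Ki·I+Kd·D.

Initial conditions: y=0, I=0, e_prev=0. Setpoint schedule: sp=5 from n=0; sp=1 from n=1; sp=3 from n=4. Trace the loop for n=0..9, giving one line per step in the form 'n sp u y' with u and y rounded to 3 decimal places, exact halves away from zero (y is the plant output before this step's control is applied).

(exact arithmetic carried between steps; '≈' marks a value shown rounded to 6 d.p. or computed from one; I and e_prev carry over from the previous line; the table rounds u and y to 3 d.p., halves away from zero)
n=0: y=0, sp=5, e=sp−y=5; I=5, D=e−e_prev=5; u=0·5+3/2·5+1·5=12.5; next y=3/10·0+3/4·12.5=9.375
n=1: y=9.375, sp=1, e=sp−y=-8.375; I=-3.375, D=e−e_prev=-13.375; u=0·(-8.375)+3/2·(-3.375)+1·(-13.375)=-18.4375; next y=3/10·9.375+3/4·(-18.4375)=-11.015625
n=2: y=-11.015625, sp=1, e=sp−y=12.015625; I=8.640625, D=e−e_prev=20.390625; u=0·12.015625+3/2·8.640625+1·20.390625≈33.351563; next y=3/10·(-11.015625)+3/4·33.351563≈21.708984
n=3: y≈21.708984, sp=1, e=sp−y≈-20.708984; I≈-12.068359, D=e−e_prev≈-32.724609; u=0·(-20.708984)+3/2·(-12.068359)+1·(-32.724609)≈-50.827148; next y=3/10·21.708984+3/4·(-50.827148)≈-31.607666
n=4: y≈-31.607666, sp=3, e=sp−y≈34.607666; I≈22.539307, D=e−e_prev≈55.316650; u=0·34.607666+3/2·22.539307+1·55.316650≈89.125610; next y=3/10·(-31.607666)+3/4·89.125610≈57.361908
n=5: y≈57.361908, sp=3, e=sp−y≈-54.361908; I≈-31.822601, D=e−e_prev≈-88.969574; u=0·(-54.361908)+3/2·(-31.822601)+1·(-88.969574)≈-136.703476; next y=3/10·57.361908+3/4·(-136.703476)≈-85.319035
n=6: y≈-85.319035, sp=3, e=sp−y≈88.319035; I≈56.496433, D=e−e_prev≈142.680943; u=0·88.319035+3/2·56.496433+1·142.680943≈227.425592; next y=3/10·(-85.319035)+3/4·227.425592≈144.973484
n=7: y≈144.973484, sp=3, e=sp−y≈-141.973484; I≈-85.477051, D=e−e_prev≈-230.292519; u=0·(-141.973484)+3/2·(-85.477051)+1·(-230.292519)≈-358.508095; next y=3/10·144.973484+3/4·(-358.508095)≈-225.389026
n=8: y≈-225.389026, sp=3, e=sp−y≈228.389026; I≈142.911975, D=e−e_prev≈370.362510; u=0·228.389026+3/2·142.911975+1·370.362510≈584.730472; next y=3/10·(-225.389026)+3/4·584.730472≈370.931146
n=9: y≈370.931146, sp=3, e=sp−y≈-367.931146; I≈-225.019171, D=e−e_prev≈-596.320172; u=0·(-367.931146)+3/2·(-225.019171)+1·(-596.320172)≈-933.848929; next y=3/10·370.931146+3/4·(-933.848929)≈-589.107353

0 5 12.500 0.000
1 1 -18.438 9.375
2 1 33.352 -11.016
3 1 -50.827 21.709
4 3 89.126 -31.608
5 3 -136.703 57.362
6 3 227.426 -85.319
7 3 -358.508 144.973
8 3 584.730 -225.389
9 3 -933.849 370.931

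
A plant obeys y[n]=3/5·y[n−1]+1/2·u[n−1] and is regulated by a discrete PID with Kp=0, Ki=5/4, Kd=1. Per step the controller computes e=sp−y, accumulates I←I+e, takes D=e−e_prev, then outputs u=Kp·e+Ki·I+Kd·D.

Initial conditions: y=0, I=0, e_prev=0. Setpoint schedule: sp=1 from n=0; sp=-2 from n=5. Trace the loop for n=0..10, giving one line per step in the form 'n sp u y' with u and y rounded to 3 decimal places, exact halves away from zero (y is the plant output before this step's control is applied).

(exact arithmetic carried between steps; '≈' marks a value shown rounded to 6 d.p. or computed from one; I and e_prev carry over from the previous line; the table rounds u and y to 3 d.p., halves away from zero)
n=0: y=0, sp=1, e=sp−y=1; I=1, D=e−e_prev=1; u=0·1+5/4·1+1·1=2.25; next y=3/5·0+1/2·2.25=1.125
n=1: y=1.125, sp=1, e=sp−y=-0.125; I=0.875, D=e−e_prev=-1.125; u=0·(-0.125)+5/4·0.875+1·(-1.125)=-0.03125; next y=3/5·1.125+1/2·(-0.03125)=0.659375
n=2: y=0.659375, sp=1, e=sp−y=0.340625; I=1.215625, D=e−e_prev=0.465625; u=0·0.340625+5/4·1.215625+1·0.465625≈1.985156; next y=3/5·0.659375+1/2·1.985156≈1.388203
n=3: y≈1.388203, sp=1, e=sp−y≈-0.388203; I≈0.827422, D=e−e_prev≈-0.728828; u=0·(-0.388203)+5/4·0.827422+1·(-0.728828)≈0.305449; next y=3/5·1.388203+1/2·0.305449≈0.985646
n=4: y≈0.985646, sp=1, e=sp−y≈0.014354; I≈0.841775, D=e−e_prev≈0.402557; u=0·0.014354+5/4·0.841775+1·0.402557≈1.454776; next y=3/5·0.985646+1/2·1.454776≈1.318776
n=5: y≈1.318776, sp=-2, e=sp−y≈-3.318776; I≈-2.477000, D=e−e_prev≈-3.333129; u=0·(-3.318776)+5/4·(-2.477000)+1·(-3.333129)≈-6.429380; next y=3/5·1.318776+1/2·(-6.429380)≈-2.423424
n=6: y≈-2.423424, sp=-2, e=sp−y≈0.423424; I≈-2.053576, D=e−e_prev≈3.742200; u=0·0.423424+5/4·(-2.053576)+1·3.742200≈1.175230; next y=3/5·(-2.423424)+1/2·1.175230≈-0.866440
n=7: y≈-0.866440, sp=-2, e=sp−y≈-1.133560; I≈-3.187136, D=e−e_prev≈-1.556985; u=0·(-1.133560)+5/4·(-3.187136)+1·(-1.556985)≈-5.540906; next y=3/5·(-0.866440)+1/2·(-5.540906)≈-3.290316
n=8: y≈-3.290316, sp=-2, e=sp−y≈1.290316; I≈-1.896820, D=e−e_prev≈2.423877; u=0·1.290316+5/4·(-1.896820)+1·2.423877≈0.052852; next y=3/5·(-3.290316)+1/2·0.052852≈-1.947764
n=9: y≈-1.947764, sp=-2, e=sp−y≈-0.052236; I≈-1.949056, D=e−e_prev≈-1.342553; u=0·(-0.052236)+5/4·(-1.949056)+1·(-1.342553)≈-3.778873; next y=3/5·(-1.947764)+1/2·(-3.778873)≈-3.058095
n=10: y≈-3.058095, sp=-2, e=sp−y≈1.058095; I≈-0.890961, D=e−e_prev≈1.110331; u=0·1.058095+5/4·(-0.890961)+1·1.110331≈-0.003371; next y=3/5·(-3.058095)+1/2·(-0.003371)≈-1.836542

0 1 2.250 0.000
1 1 -0.031 1.125
2 1 1.985 0.659
3 1 0.305 1.388
4 1 1.455 0.986
5 -2 -6.429 1.319
6 -2 1.175 -2.423
7 -2 -5.541 -0.866
8 -2 0.053 -3.290
9 -2 -3.779 -1.948
10 -2 -0.003 -3.058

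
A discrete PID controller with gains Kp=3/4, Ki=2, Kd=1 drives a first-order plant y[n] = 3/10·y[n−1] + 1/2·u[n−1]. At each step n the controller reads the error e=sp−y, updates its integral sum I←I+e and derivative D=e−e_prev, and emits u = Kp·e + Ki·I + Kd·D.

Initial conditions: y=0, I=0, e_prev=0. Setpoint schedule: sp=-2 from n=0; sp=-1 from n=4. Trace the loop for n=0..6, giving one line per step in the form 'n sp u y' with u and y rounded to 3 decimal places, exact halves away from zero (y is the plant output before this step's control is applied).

(exact arithmetic carried between steps; '≈' marks a value shown rounded to 6 d.p. or computed from one; I and e_prev carry over from the previous line; the table rounds u and y to 3 d.p., halves away from zero)
n=0: y=0, sp=-2, e=sp−y=-2; I=-2, D=e−e_prev=-2; u=3/4·(-2)+2·(-2)+1·(-2)=-7.5; next y=3/10·0+1/2·(-7.5)=-3.75
n=1: y=-3.75, sp=-2, e=sp−y=1.75; I=-0.25, D=e−e_prev=3.75; u=3/4·1.75+2·(-0.25)+1·3.75=4.5625; next y=3/10·(-3.75)+1/2·4.5625=1.15625
n=2: y=1.15625, sp=-2, e=sp−y=-3.15625; I=-3.40625, D=e−e_prev=-4.90625; u=3/4·(-3.15625)+2·(-3.40625)+1·(-4.90625)≈-14.085938; next y=3/10·1.15625+1/2·(-14.085938)≈-6.696094
n=3: y≈-6.696094, sp=-2, e=sp−y≈4.696094; I≈1.289844, D=e−e_prev≈7.852344; u=3/4·4.696094+2·1.289844+1·7.852344≈13.954102; next y=3/10·(-6.696094)+1/2·13.954102≈4.968223
n=4: y≈4.968223, sp=-1, e=sp−y≈-5.968223; I≈-4.678379, D=e−e_prev≈-10.664316; u=3/4·(-5.968223)+2·(-4.678379)+1·(-10.664316)≈-24.497241; next y=3/10·4.968223+1/2·(-24.497241)≈-10.758154
n=5: y≈-10.758154, sp=-1, e=sp−y≈9.758154; I≈5.079775, D=e−e_prev≈15.726376; u=3/4·9.758154+2·5.079775+1·15.726376≈33.204542; next y=3/10·(-10.758154)+1/2·33.204542≈13.374825
n=6: y≈13.374825, sp=-1, e=sp−y≈-14.374825; I≈-9.295050, D=e−e_prev≈-24.132978; u=3/4·(-14.374825)+2·(-9.295050)+1·(-24.132978)≈-53.504197; next y=3/10·13.374825+1/2·(-53.504197)≈-22.739651

0 -2 -7.500 0.000
1 -2 4.563 -3.750
2 -2 -14.086 1.156
3 -2 13.954 -6.696
4 -1 -24.497 4.968
5 -1 33.205 -10.758
6 -1 -53.504 13.375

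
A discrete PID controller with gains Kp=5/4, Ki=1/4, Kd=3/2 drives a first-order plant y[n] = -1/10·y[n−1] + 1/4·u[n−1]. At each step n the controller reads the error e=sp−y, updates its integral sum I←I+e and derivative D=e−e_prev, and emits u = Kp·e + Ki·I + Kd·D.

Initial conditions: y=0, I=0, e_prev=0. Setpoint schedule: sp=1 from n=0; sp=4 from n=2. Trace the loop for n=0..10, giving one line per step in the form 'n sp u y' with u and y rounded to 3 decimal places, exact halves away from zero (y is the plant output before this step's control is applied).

(exact arithmetic carried between steps; '≈' marks a value shown rounded to 6 d.p. or computed from one; I and e_prev carry over from the previous line; the table rounds u and y to 3 d.p., halves away from zero)
n=0: y=0, sp=1, e=sp−y=1; I=1, D=e−e_prev=1; u=5/4·1+1/4·1+3/2·1=3; next y=-1/10·0+1/4·3=0.75
n=1: y=0.75, sp=1, e=sp−y=0.25; I=1.25, D=e−e_prev=-0.75; u=5/4·0.25+1/4·1.25+3/2·(-0.75)=-0.5; next y=-1/10·0.75+1/4·(-0.5)=-0.2
n=2: y=-0.2, sp=4, e=sp−y=4.2; I=5.45, D=e−e_prev=3.95; u=5/4·4.2+1/4·5.45+3/2·3.95=12.5375; next y=-1/10·(-0.2)+1/4·12.5375=3.154375
n=3: y=3.154375, sp=4, e=sp−y=0.845625; I=6.295625, D=e−e_prev=-3.354375; u=5/4·0.845625+1/4·6.295625+3/2·(-3.354375)=-2.400625; next y=-1/10·3.154375+1/4·(-2.400625)≈-0.915594
n=4: y≈-0.915594, sp=4, e=sp−y≈4.915594; I≈11.211219, D=e−e_prev≈4.069969; u=5/4·4.915594+1/4·11.211219+3/2·4.069969≈15.05225; next y=-1/10·(-0.915594)+1/4·15.05225≈3.854622
n=5: y≈3.854622, sp=4, e=sp−y≈0.145378; I≈11.356597, D=e−e_prev≈-4.770216; u=5/4·0.145378+1/4·11.356597+3/2·(-4.770216)≈-4.134452; next y=-1/10·3.854622+1/4·(-4.134452)≈-1.419075
n=6: y≈-1.419075, sp=4, e=sp−y≈5.419075; I≈16.775672, D=e−e_prev≈5.273697; u=5/4·5.419075+1/4·16.775672+3/2·5.273697≈18.878307; next y=-1/10·(-1.419075)+1/4·18.878307≈4.861484
n=7: y≈4.861484, sp=4, e=sp−y≈-0.861484; I≈15.914188, D=e−e_prev≈-6.280559; u=5/4·(-0.861484)+1/4·15.914188+3/2·(-6.280559)≈-6.519148; next y=-1/10·4.861484+1/4·(-6.519148)≈-2.115935
n=8: y≈-2.115935, sp=4, e=sp−y≈6.115935; I≈22.030123, D=e−e_prev≈6.977420; u=5/4·6.115935+1/4·22.030123+3/2·6.977420≈23.618579; next y=-1/10·(-2.115935)+1/4·23.618579≈6.116238
n=9: y≈6.116238, sp=4, e=sp−y≈-2.116238; I≈19.913885, D=e−e_prev≈-8.232174; u=5/4·(-2.116238)+1/4·19.913885+3/2·(-8.232174)≈-10.015087; next y=-1/10·6.116238+1/4·(-10.015087)≈-3.115396
n=10: y≈-3.115396, sp=4, e=sp−y≈7.115396; I≈27.029280, D=e−e_prev≈9.231634; u=5/4·7.115396+1/4·27.029280+3/2·9.231634≈29.499016; next y=-1/10·(-3.115396)+1/4·29.499016≈7.686294

0 1 3.000 0.000
1 1 -0.500 0.750
2 4 12.538 -0.200
3 4 -2.401 3.154
4 4 15.052 -0.916
5 4 -4.134 3.855
6 4 18.878 -1.419
7 4 -6.519 4.861
8 4 23.619 -2.116
9 4 -10.015 6.116
10 4 29.499 -3.115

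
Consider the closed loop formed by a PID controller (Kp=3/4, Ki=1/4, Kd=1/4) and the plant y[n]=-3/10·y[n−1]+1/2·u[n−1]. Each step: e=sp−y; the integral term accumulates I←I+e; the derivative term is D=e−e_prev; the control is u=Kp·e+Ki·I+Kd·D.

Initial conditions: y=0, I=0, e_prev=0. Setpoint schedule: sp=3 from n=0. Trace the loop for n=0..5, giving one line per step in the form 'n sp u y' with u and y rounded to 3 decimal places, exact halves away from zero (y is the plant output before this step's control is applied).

0 3 3.750 0.000
1 3 1.406 1.875
2 3 4.324 0.141
3 3 2.131 2.120
4 3 4.959 0.430
5 3 2.778 2.351

(exact arithmetic carried between steps; '≈' marks a value shown rounded to 6 d.p. or computed from one; I and e_prev carry over from the previous line; the table rounds u and y to 3 d.p., halves away from zero)
n=0: y=0, sp=3, e=sp−y=3; I=3, D=e−e_prev=3; u=3/4·3+1/4·3+1/4·3=3.75; next y=-3/10·0+1/2·3.75=1.875
n=1: y=1.875, sp=3, e=sp−y=1.125; I=4.125, D=e−e_prev=-1.875; u=3/4·1.125+1/4·4.125+1/4·(-1.875)=1.40625; next y=-3/10·1.875+1/2·1.40625=0.140625
n=2: y=0.140625, sp=3, e=sp−y=2.859375; I=6.984375, D=e−e_prev=1.734375; u=3/4·2.859375+1/4·6.984375+1/4·1.734375≈4.324219; next y=-3/10·0.140625+1/2·4.324219≈2.119922
n=3: y≈2.119922, sp=3, e=sp−y≈0.880078; I≈7.864453, D=e−e_prev≈-1.979297; u=3/4·0.880078+1/4·7.864453+1/4·(-1.979297)≈2.131348; next y=-3/10·2.119922+1/2·2.131348≈0.429697
n=4: y≈0.429697, sp=3, e=sp−y≈2.570303; I≈10.434756, D=e−e_prev≈1.690225; u=3/4·2.570303+1/4·10.434756+1/4·1.690225≈4.958972; next y=-3/10·0.429697+1/2·4.958972≈2.350577
n=5: y≈2.350577, sp=3, e=sp−y≈0.649423; I≈11.084179, D=e−e_prev≈-1.920880; u=3/4·0.649423+1/4·11.084179+1/4·(-1.920880)≈2.777892; next y=-3/10·2.350577+1/2·2.777892≈0.683773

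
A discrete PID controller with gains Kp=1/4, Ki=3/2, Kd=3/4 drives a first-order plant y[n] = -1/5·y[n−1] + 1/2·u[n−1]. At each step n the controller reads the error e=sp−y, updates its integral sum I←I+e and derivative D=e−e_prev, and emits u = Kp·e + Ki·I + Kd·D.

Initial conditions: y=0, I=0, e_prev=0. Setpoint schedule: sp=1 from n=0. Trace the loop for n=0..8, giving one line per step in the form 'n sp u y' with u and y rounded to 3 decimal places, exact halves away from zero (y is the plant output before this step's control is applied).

(exact arithmetic carried between steps; '≈' marks a value shown rounded to 6 d.p. or computed from one; I and e_prev carry over from the previous line; the table rounds u and y to 3 d.p., halves away from zero)
n=0: y=0, sp=1, e=sp−y=1; I=1, D=e−e_prev=1; u=1/4·1+3/2·1+3/4·1=2.5; next y=-1/5·0+1/2·2.5=1.25
n=1: y=1.25, sp=1, e=sp−y=-0.25; I=0.75, D=e−e_prev=-1.25; u=1/4·(-0.25)+3/2·0.75+3/4·(-1.25)=0.125; next y=-1/5·1.25+1/2·0.125=-0.1875
n=2: y=-0.1875, sp=1, e=sp−y=1.1875; I=1.9375, D=e−e_prev=1.4375; u=1/4·1.1875+3/2·1.9375+3/4·1.4375=4.28125; next y=-1/5·(-0.1875)+1/2·4.28125=2.178125
n=3: y=2.178125, sp=1, e=sp−y=-1.178125; I=0.759375, D=e−e_prev=-2.365625; u=1/4·(-1.178125)+3/2·0.759375+3/4·(-2.365625)≈-0.929688; next y=-1/5·2.178125+1/2·(-0.929688)≈-0.900469
n=4: y≈-0.900469, sp=1, e=sp−y≈1.900469; I≈2.659844, D=e−e_prev≈3.078594; u=1/4·1.900469+3/2·2.659844+3/4·3.078594≈6.773828; next y=-1/5·(-0.900469)+1/2·6.773828≈3.567008
n=5: y≈3.567008, sp=1, e=sp−y≈-2.567008; I≈0.092836, D=e−e_prev≈-4.467477; u=1/4·(-2.567008)+3/2·0.092836+3/4·(-4.467477)≈-3.853105; next y=-1/5·3.567008+1/2·(-3.853105)≈-2.639954
n=6: y≈-2.639954, sp=1, e=sp−y≈3.639954; I≈3.732790, D=e−e_prev≈6.206962; u=1/4·3.639954+3/2·3.732790+3/4·6.206962≈11.164396; next y=-1/5·(-2.639954)+1/2·11.164396≈6.110189
n=7: y≈6.110189, sp=1, e=sp−y≈-5.110189; I≈-1.377398, D=e−e_prev≈-8.750143; u=1/4·(-5.110189)+3/2·(-1.377398)+3/4·(-8.750143)≈-9.906252; next y=-1/5·6.110189+1/2·(-9.906252)≈-6.175164
n=8: y≈-6.175164, sp=1, e=sp−y≈7.175164; I≈5.797765, D=e−e_prev≈12.285352; u=1/4·7.175164+3/2·5.797765+3/4·12.285352≈19.704453; next y=-1/5·(-6.175164)+1/2·19.704453≈11.087259

0 1 2.500 0.000
1 1 0.125 1.250
2 1 4.281 -0.188
3 1 -0.930 2.178
4 1 6.774 -0.900
5 1 -3.853 3.567
6 1 11.164 -2.640
7 1 -9.906 6.110
8 1 19.704 -6.175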